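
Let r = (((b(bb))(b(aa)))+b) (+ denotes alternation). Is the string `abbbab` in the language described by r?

Neither ((b(bb))(b(aa))) nor b matches abbbab.

no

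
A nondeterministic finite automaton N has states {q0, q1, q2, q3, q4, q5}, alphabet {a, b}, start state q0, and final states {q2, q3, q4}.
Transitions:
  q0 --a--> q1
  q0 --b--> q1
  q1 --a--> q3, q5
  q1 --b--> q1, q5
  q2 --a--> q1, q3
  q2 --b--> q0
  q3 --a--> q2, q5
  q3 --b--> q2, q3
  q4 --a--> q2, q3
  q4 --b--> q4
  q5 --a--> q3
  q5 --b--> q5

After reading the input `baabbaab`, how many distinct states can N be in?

Start: {q0}
read b: {q1}
read a: {q3, q5}
read a: {q2, q3, q5}
read b: {q0, q2, q3, q5}
read b: {q0, q1, q2, q3, q5}
read a: {q1, q2, q3, q5}
read a: {q1, q2, q3, q5}
read b: {q0, q1, q2, q3, q5}
Final reachable set {q0, q1, q2, q3, q5} has 5 states.

5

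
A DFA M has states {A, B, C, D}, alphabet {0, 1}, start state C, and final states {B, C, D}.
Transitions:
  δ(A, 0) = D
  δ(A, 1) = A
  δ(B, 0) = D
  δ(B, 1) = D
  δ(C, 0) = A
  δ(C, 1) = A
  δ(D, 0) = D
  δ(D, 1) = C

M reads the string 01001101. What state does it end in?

C --0--> A
A --1--> A
A --0--> D
D --0--> D
D --1--> C
C --1--> A
A --0--> D
D --1--> C

C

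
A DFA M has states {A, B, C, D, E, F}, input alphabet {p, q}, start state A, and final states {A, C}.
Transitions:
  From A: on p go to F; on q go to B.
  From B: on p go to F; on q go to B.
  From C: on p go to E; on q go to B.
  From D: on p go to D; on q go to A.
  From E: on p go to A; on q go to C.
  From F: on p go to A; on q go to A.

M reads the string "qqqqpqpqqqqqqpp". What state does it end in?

A

A --q--> B
B --q--> B
B --q--> B
B --q--> B
B --p--> F
F --q--> A
A --p--> F
F --q--> A
A --q--> B
B --q--> B
B --q--> B
B --q--> B
B --q--> B
B --p--> F
F --p--> A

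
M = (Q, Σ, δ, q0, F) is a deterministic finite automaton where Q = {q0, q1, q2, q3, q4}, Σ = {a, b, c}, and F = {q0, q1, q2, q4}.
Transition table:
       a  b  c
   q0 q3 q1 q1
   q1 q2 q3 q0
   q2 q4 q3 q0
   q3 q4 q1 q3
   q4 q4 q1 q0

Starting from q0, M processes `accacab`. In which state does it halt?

q1

q0 --a--> q3
q3 --c--> q3
q3 --c--> q3
q3 --a--> q4
q4 --c--> q0
q0 --a--> q3
q3 --b--> q1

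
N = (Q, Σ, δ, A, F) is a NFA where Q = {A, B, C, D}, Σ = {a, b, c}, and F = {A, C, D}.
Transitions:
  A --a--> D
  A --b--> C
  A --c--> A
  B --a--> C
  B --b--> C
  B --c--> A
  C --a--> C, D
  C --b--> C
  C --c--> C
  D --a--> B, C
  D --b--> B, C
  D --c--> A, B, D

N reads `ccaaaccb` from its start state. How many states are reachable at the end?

Start: {A}
read c: {A}
read c: {A}
read a: {D}
read a: {B, C}
read a: {C, D}
read c: {A, B, C, D}
read c: {A, B, C, D}
read b: {B, C}
Final reachable set {B, C} has 2 states.

2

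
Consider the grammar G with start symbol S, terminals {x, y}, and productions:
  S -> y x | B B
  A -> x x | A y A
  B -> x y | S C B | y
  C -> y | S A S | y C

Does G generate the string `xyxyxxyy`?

no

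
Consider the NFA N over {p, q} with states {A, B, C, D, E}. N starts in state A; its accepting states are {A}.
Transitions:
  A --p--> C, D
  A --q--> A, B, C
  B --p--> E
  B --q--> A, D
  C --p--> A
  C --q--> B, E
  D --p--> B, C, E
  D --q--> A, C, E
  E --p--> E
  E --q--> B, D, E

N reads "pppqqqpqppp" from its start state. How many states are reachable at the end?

5

Start: {A}
read p: {C, D}
read p: {A, B, C, E}
read p: {A, C, D, E}
read q: {A, B, C, D, E}
read q: {A, B, C, D, E}
read q: {A, B, C, D, E}
read p: {A, B, C, D, E}
read q: {A, B, C, D, E}
read p: {A, B, C, D, E}
read p: {A, B, C, D, E}
read p: {A, B, C, D, E}
Final reachable set {A, B, C, D, E} has 5 states.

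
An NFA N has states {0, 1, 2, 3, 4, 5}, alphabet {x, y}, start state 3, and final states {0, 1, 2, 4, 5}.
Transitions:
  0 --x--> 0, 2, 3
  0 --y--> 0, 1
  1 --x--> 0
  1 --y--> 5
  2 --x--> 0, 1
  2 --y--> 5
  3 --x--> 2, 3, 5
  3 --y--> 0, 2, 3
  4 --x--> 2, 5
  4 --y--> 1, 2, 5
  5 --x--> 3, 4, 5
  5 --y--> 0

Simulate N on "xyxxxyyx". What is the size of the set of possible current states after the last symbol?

6

Start: {3}
read x: {2, 3, 5}
read y: {0, 2, 3, 5}
read x: {0, 1, 2, 3, 4, 5}
read x: {0, 1, 2, 3, 4, 5}
read x: {0, 1, 2, 3, 4, 5}
read y: {0, 1, 2, 3, 5}
read y: {0, 1, 2, 3, 5}
read x: {0, 1, 2, 3, 4, 5}
Final reachable set {0, 1, 2, 3, 4, 5} has 6 states.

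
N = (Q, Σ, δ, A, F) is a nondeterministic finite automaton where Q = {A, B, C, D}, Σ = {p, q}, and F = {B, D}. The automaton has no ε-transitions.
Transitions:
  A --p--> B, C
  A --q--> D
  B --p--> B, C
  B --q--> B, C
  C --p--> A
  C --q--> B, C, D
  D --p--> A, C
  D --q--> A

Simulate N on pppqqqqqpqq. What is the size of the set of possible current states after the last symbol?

4

Start: {A}
read p: {B, C}
read p: {A, B, C}
read p: {A, B, C}
read q: {B, C, D}
read q: {A, B, C, D}
read q: {A, B, C, D}
read q: {A, B, C, D}
read q: {A, B, C, D}
read p: {A, B, C}
read q: {B, C, D}
read q: {A, B, C, D}
Final reachable set {A, B, C, D} has 4 states.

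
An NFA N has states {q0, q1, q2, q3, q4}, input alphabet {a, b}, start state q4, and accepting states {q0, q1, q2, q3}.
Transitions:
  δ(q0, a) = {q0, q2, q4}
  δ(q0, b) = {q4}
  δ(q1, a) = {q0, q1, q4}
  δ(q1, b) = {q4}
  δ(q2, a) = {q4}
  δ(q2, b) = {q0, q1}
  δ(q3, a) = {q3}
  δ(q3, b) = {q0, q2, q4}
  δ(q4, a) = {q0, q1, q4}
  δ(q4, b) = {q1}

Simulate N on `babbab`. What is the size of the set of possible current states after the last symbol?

Start: {q4}
read b: {q1}
read a: {q0, q1, q4}
read b: {q1, q4}
read b: {q1, q4}
read a: {q0, q1, q4}
read b: {q1, q4}
Final reachable set {q1, q4} has 2 states.

2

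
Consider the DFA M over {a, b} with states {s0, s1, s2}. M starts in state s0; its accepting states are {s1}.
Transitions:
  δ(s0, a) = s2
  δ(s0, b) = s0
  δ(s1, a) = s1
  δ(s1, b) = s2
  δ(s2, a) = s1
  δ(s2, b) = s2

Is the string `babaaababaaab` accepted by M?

rejected

s0 --b--> s0
s0 --a--> s2
s2 --b--> s2
s2 --a--> s1
s1 --a--> s1
s1 --a--> s1
s1 --b--> s2
s2 --a--> s1
s1 --b--> s2
s2 --a--> s1
s1 --a--> s1
s1 --a--> s1
s1 --b--> s2
End in state s2, which is not an accepting state.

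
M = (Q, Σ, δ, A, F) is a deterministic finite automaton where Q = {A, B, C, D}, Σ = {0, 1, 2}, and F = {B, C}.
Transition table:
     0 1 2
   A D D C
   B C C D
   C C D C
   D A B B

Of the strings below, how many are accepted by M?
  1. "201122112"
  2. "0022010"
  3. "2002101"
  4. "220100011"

"201122112": accepted
"0022010": rejected
"2002101": rejected
"220100011": accepted

2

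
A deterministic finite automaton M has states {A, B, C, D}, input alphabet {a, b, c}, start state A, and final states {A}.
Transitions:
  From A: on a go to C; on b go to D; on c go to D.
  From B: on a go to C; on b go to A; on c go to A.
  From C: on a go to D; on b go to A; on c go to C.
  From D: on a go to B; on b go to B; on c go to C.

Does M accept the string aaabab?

accepted

A --a--> C
C --a--> D
D --a--> B
B --b--> A
A --a--> C
C --b--> A
End in state A, which is an accepting state.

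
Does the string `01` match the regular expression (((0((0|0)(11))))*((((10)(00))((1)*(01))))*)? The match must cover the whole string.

no

No split of 01 into u·v has ((0((0|0)(11))))* matching u and ((((10)(00))((1)*(01))))* matching v.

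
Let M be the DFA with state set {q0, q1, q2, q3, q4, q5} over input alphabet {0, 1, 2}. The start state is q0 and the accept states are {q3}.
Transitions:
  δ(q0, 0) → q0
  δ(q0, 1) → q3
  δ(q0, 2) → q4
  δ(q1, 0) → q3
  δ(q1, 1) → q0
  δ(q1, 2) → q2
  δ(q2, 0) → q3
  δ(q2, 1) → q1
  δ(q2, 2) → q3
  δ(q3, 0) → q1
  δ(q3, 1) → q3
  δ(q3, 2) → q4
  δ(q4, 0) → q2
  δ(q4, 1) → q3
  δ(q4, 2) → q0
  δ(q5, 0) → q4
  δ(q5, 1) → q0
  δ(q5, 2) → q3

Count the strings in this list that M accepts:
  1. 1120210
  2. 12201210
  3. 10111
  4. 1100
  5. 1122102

1120210: rejected
12201210: rejected
10111: accepted
1100: accepted
1122102: rejected

2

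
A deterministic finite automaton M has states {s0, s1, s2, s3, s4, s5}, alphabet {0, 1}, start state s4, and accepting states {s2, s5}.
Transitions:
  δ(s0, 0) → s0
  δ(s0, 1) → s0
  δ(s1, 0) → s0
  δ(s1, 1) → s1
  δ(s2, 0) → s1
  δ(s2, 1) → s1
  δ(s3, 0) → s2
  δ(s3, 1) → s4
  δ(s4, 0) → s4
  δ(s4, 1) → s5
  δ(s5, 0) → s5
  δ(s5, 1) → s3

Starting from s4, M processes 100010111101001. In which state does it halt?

s4 --1--> s5
s5 --0--> s5
s5 --0--> s5
s5 --0--> s5
s5 --1--> s3
s3 --0--> s2
s2 --1--> s1
s1 --1--> s1
s1 --1--> s1
s1 --1--> s1
s1 --0--> s0
s0 --1--> s0
s0 --0--> s0
s0 --0--> s0
s0 --1--> s0

s0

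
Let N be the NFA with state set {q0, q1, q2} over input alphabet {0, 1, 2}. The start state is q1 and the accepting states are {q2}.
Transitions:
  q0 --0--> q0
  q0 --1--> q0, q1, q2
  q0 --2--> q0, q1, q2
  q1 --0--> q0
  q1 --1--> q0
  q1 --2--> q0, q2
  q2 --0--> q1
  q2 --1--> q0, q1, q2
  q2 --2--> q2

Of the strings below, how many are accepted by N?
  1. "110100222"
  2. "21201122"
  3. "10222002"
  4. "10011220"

3

"110100222": accepted
"21201122": accepted
"10222002": accepted
"10011220": rejected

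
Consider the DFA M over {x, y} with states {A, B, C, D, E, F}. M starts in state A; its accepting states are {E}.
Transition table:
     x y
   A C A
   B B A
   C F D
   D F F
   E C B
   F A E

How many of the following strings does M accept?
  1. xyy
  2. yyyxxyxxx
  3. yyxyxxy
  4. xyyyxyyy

xyy: rejected
yyyxxyxxx: rejected
yyxyxxy: rejected
xyyyxyyy: accepted

1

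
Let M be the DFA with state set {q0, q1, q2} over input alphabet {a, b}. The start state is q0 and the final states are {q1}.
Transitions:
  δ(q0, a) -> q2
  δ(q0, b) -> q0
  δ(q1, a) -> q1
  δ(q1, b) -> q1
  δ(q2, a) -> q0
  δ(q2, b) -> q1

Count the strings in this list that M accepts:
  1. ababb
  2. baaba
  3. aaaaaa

ababb: accepted
baaba: rejected
aaaaaa: rejected

1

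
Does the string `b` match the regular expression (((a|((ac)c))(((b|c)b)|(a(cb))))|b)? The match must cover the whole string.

The right alternative b matches b.

yes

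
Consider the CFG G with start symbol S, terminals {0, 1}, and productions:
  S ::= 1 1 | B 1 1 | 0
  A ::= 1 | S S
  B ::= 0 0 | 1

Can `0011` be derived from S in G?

yes

S ⇒ B11 ⇒ 0011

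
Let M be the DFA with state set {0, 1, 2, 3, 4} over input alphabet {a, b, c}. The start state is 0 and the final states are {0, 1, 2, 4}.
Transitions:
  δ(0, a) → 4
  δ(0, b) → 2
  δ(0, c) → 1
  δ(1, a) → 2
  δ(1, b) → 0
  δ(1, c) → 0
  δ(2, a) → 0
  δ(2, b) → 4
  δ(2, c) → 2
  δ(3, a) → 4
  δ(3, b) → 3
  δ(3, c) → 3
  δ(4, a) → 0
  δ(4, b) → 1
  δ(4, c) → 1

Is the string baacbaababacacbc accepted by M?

accepted

0 --b--> 2
2 --a--> 0
0 --a--> 4
4 --c--> 1
1 --b--> 0
0 --a--> 4
4 --a--> 0
0 --b--> 2
2 --a--> 0
0 --b--> 2
2 --a--> 0
0 --c--> 1
1 --a--> 2
2 --c--> 2
2 --b--> 4
4 --c--> 1
End in state 1, which is an accepting state.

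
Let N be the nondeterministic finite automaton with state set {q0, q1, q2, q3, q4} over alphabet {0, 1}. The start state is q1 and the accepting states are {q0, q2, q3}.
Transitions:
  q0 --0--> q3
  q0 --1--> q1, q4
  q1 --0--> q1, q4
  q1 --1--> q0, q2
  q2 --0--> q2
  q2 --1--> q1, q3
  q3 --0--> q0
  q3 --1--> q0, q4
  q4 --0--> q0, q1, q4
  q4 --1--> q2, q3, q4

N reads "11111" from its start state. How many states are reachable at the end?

Start: {q1}
read 1: {q0, q2}
read 1: {q1, q3, q4}
read 1: {q0, q2, q3, q4}
read 1: {q0, q1, q2, q3, q4}
read 1: {q0, q1, q2, q3, q4}
Final reachable set {q0, q1, q2, q3, q4} has 5 states.

5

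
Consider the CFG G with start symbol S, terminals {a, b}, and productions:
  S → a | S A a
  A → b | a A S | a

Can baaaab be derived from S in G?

no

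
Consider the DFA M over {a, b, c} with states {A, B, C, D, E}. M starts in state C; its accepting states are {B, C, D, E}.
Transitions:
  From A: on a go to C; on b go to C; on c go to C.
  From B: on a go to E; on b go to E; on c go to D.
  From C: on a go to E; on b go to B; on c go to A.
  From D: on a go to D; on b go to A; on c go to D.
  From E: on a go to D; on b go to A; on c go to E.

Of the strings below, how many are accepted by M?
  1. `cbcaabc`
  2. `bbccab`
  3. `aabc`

2

`cbcaabc`: accepted
`bbccab`: rejected
`aabc`: accepted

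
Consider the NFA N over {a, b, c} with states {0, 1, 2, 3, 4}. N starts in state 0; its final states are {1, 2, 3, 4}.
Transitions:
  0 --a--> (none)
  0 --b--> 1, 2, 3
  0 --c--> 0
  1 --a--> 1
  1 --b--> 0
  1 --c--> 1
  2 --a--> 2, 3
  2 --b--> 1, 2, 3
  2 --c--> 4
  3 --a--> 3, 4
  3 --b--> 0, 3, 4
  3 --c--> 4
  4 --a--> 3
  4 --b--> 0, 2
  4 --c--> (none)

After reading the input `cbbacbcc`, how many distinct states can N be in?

1

Start: {0}
read c: {0}
read b: {1, 2, 3}
read b: {0, 1, 2, 3, 4}
read a: {1, 2, 3, 4}
read c: {1, 4}
read b: {0, 2}
read c: {0, 4}
read c: {0}
Final reachable set {0} has 1 state.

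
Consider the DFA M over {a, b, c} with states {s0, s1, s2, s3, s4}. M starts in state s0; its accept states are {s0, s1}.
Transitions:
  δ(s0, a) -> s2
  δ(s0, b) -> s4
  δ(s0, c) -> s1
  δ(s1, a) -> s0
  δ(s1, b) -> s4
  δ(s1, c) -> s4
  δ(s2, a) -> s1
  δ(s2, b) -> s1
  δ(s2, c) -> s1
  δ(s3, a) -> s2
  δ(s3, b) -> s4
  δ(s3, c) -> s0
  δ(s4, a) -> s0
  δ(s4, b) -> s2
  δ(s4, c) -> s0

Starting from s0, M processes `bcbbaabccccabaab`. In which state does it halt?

s1

s0 --b--> s4
s4 --c--> s0
s0 --b--> s4
s4 --b--> s2
s2 --a--> s1
s1 --a--> s0
s0 --b--> s4
s4 --c--> s0
s0 --c--> s1
s1 --c--> s4
s4 --c--> s0
s0 --a--> s2
s2 --b--> s1
s1 --a--> s0
s0 --a--> s2
s2 --b--> s1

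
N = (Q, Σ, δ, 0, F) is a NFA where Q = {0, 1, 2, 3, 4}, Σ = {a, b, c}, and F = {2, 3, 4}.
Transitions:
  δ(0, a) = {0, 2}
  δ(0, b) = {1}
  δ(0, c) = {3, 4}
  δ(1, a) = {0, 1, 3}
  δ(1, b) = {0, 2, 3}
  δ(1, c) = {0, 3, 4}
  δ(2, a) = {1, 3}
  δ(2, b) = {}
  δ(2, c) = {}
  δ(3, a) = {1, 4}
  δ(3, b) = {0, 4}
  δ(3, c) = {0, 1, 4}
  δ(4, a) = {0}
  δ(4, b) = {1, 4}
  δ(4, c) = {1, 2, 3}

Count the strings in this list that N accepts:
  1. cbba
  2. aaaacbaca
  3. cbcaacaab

3

cbba: accepted
aaaacbaca: accepted
cbcaacaab: accepted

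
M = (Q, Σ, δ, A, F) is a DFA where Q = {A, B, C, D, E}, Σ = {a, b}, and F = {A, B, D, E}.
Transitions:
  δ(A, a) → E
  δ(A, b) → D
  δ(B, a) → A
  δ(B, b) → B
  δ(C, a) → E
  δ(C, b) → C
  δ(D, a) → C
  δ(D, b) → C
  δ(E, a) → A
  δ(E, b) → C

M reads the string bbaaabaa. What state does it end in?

A --b--> D
D --b--> C
C --a--> E
E --a--> A
A --a--> E
E --b--> C
C --a--> E
E --a--> A

A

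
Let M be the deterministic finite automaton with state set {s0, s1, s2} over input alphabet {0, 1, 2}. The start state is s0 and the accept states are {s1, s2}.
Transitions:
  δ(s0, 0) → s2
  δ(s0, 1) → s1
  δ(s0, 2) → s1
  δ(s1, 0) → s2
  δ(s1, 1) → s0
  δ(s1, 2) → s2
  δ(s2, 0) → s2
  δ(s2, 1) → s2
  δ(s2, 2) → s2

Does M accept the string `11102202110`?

accepted

s0 --1--> s1
s1 --1--> s0
s0 --1--> s1
s1 --0--> s2
s2 --2--> s2
s2 --2--> s2
s2 --0--> s2
s2 --2--> s2
s2 --1--> s2
s2 --1--> s2
s2 --0--> s2
End in state s2, which is an accepting state.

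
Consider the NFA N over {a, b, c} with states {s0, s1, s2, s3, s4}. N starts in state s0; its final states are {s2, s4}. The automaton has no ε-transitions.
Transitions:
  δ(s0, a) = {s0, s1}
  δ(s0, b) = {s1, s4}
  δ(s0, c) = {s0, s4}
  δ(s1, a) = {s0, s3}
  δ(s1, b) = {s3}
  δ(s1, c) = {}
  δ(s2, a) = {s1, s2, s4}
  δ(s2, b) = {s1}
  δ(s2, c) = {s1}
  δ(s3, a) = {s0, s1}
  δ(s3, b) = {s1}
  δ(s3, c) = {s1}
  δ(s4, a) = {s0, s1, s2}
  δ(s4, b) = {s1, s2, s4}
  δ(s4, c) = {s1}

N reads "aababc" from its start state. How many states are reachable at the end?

Start: {s0}
read a: {s0, s1}
read a: {s0, s1, s3}
read b: {s1, s3, s4}
read a: {s0, s1, s2, s3}
read b: {s1, s3, s4}
read c: {s1}
Final reachable set {s1} has 1 state.

1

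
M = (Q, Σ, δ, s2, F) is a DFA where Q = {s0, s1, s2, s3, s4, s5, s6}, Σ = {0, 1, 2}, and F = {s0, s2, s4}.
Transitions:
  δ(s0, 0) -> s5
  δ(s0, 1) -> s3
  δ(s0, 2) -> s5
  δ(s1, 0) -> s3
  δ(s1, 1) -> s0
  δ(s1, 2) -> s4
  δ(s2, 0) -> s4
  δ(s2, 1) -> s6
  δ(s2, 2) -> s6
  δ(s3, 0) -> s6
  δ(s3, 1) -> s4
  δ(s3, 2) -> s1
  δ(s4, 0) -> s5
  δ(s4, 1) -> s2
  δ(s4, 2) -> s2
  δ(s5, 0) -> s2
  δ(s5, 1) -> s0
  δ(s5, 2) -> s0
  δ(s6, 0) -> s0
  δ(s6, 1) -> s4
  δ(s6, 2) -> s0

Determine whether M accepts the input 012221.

accepted

s2 --0--> s4
s4 --1--> s2
s2 --2--> s6
s6 --2--> s0
s0 --2--> s5
s5 --1--> s0
End in state s0, which is an accepting state.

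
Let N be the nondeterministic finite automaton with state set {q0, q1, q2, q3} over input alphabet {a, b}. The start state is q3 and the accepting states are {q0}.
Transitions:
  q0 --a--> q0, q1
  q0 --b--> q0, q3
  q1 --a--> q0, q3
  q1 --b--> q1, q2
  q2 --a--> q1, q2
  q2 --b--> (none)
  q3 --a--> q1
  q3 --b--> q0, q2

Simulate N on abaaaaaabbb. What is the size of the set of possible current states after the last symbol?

Start: {q3}
read a: {q1}
read b: {q1, q2}
read a: {q0, q1, q2, q3}
read a: {q0, q1, q2, q3}
read a: {q0, q1, q2, q3}
read a: {q0, q1, q2, q3}
read a: {q0, q1, q2, q3}
read a: {q0, q1, q2, q3}
read b: {q0, q1, q2, q3}
read b: {q0, q1, q2, q3}
read b: {q0, q1, q2, q3}
Final reachable set {q0, q1, q2, q3} has 4 states.

4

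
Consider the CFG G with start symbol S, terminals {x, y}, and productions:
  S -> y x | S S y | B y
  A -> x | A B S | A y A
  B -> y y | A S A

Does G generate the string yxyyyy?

S ⇒ SSy ⇒ yxSy ⇒ yxByy ⇒ yxyyyy

yes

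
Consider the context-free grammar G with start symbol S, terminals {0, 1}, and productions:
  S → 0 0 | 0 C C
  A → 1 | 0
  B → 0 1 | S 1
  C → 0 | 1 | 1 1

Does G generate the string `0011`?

yes

S ⇒ 0CC ⇒ 00C ⇒ 0011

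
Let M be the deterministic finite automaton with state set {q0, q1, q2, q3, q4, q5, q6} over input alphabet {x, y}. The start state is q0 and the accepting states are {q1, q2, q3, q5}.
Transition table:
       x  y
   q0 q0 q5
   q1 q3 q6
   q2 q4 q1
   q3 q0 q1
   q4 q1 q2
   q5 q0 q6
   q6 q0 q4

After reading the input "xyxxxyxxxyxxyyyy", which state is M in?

q0 --x--> q0
q0 --y--> q5
q5 --x--> q0
q0 --x--> q0
q0 --x--> q0
q0 --y--> q5
q5 --x--> q0
q0 --x--> q0
q0 --x--> q0
q0 --y--> q5
q5 --x--> q0
q0 --x--> q0
q0 --y--> q5
q5 --y--> q6
q6 --y--> q4
q4 --y--> q2

q2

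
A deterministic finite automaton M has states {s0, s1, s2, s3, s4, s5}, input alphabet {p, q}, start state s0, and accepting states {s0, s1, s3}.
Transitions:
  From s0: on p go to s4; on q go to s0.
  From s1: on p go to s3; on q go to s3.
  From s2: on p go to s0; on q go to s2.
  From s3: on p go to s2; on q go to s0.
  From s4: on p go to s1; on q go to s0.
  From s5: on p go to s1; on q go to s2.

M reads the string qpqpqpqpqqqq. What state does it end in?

s0

s0 --q--> s0
s0 --p--> s4
s4 --q--> s0
s0 --p--> s4
s4 --q--> s0
s0 --p--> s4
s4 --q--> s0
s0 --p--> s4
s4 --q--> s0
s0 --q--> s0
s0 --q--> s0
s0 --q--> s0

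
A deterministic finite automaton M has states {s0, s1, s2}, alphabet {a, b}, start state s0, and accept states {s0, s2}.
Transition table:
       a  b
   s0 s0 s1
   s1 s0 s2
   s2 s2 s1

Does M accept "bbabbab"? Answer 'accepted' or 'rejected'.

rejected

s0 --b--> s1
s1 --b--> s2
s2 --a--> s2
s2 --b--> s1
s1 --b--> s2
s2 --a--> s2
s2 --b--> s1
End in state s1, which is not an accepting state.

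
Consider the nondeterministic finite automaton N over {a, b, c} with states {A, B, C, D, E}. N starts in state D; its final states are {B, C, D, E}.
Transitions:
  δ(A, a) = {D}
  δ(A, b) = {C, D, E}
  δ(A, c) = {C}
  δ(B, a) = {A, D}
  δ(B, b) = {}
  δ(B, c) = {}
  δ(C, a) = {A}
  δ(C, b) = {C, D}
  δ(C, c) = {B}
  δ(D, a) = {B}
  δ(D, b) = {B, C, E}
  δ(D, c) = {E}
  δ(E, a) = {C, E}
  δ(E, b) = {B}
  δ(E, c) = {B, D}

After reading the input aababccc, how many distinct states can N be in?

3

Start: {D}
read a: {B}
read a: {A, D}
read b: {B, C, D, E}
read a: {A, B, C, D, E}
read b: {B, C, D, E}
read c: {B, D, E}
read c: {B, D, E}
read c: {B, D, E}
Final reachable set {B, D, E} has 3 states.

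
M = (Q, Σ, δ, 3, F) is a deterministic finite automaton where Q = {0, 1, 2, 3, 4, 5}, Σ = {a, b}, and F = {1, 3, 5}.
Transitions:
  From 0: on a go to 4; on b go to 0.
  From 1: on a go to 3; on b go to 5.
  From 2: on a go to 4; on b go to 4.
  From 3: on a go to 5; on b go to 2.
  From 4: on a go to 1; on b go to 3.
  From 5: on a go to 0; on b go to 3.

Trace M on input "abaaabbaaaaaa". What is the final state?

4

3 --a--> 5
5 --b--> 3
3 --a--> 5
5 --a--> 0
0 --a--> 4
4 --b--> 3
3 --b--> 2
2 --a--> 4
4 --a--> 1
1 --a--> 3
3 --a--> 5
5 --a--> 0
0 --a--> 4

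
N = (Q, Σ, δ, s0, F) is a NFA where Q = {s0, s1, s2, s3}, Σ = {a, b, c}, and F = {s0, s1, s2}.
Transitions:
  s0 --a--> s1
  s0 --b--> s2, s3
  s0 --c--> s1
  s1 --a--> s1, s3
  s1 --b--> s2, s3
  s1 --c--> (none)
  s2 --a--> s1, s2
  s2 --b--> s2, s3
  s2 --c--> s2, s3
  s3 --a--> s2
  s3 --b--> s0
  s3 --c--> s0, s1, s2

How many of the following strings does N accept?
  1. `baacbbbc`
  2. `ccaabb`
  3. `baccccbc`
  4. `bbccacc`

`baacbbbc`: accepted
`ccaabb`: rejected
`baccccbc`: accepted
`bbccacc`: accepted

3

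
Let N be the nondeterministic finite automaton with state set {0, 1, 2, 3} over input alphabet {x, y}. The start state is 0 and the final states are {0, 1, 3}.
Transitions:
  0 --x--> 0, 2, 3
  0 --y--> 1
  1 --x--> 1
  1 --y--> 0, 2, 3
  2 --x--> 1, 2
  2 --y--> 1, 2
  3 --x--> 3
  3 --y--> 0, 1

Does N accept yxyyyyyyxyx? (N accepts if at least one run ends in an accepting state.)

accepted

Start: {0}
read y: {1}
read x: {1}
read y: {0, 2, 3}
read y: {0, 1, 2}
read y: {0, 1, 2, 3}
read y: {0, 1, 2, 3}
read y: {0, 1, 2, 3}
read y: {0, 1, 2, 3}
read x: {0, 1, 2, 3}
read y: {0, 1, 2, 3}
read x: {0, 1, 2, 3}
Reachable ∩ accepting = {0, 1, 3} — nonempty.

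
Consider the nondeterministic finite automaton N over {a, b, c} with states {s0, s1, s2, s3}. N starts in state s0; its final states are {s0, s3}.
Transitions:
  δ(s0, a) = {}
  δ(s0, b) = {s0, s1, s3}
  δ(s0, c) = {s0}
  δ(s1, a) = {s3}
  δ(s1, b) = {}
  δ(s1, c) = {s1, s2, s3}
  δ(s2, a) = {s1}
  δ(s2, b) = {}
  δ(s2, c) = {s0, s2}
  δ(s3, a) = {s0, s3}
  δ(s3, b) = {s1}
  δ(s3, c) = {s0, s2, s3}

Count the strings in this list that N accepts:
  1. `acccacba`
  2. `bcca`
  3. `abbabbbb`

`acccacba`: rejected
`bcca`: accepted
`abbabbbb`: rejected

1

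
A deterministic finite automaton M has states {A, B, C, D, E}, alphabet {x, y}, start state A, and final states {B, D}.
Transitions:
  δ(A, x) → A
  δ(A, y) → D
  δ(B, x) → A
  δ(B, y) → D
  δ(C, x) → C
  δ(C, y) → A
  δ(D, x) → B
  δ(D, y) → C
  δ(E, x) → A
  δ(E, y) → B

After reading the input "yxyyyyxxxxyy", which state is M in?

C

A --y--> D
D --x--> B
B --y--> D
D --y--> C
C --y--> A
A --y--> D
D --x--> B
B --x--> A
A --x--> A
A --x--> A
A --y--> D
D --y--> C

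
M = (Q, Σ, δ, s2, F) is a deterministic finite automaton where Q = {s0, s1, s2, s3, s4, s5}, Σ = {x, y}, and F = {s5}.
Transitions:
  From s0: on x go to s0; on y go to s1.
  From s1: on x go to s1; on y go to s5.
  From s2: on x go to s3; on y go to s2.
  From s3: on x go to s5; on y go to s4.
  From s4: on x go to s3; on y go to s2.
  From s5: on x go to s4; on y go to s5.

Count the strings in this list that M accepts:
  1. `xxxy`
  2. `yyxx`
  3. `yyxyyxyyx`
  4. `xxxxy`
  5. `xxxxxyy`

`xxxy`: rejected
`yyxx`: accepted
`yyxyyxyyx`: rejected
`xxxxy`: rejected
`xxxxxyy`: accepted

2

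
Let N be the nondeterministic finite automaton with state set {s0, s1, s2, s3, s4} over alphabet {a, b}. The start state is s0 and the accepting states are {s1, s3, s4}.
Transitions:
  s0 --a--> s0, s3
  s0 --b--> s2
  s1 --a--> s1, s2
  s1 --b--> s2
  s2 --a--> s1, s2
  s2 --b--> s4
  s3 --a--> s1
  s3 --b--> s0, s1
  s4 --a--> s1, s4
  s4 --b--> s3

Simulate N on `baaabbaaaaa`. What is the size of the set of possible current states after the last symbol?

3

Start: {s0}
read b: {s2}
read a: {s1, s2}
read a: {s1, s2}
read a: {s1, s2}
read b: {s2, s4}
read b: {s3, s4}
read a: {s1, s4}
read a: {s1, s2, s4}
read a: {s1, s2, s4}
read a: {s1, s2, s4}
read a: {s1, s2, s4}
Final reachable set {s1, s2, s4} has 3 states.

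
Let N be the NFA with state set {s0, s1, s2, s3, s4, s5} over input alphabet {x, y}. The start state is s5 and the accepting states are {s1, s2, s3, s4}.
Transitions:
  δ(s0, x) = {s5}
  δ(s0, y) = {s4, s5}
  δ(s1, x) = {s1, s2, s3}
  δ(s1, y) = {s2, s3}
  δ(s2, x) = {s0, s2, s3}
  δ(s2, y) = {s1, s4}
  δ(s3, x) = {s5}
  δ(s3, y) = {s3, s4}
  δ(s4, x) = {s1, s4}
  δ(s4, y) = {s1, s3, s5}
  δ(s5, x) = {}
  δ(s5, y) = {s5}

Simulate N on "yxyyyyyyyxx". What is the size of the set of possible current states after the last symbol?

Start: {s5}
read y: {s5}
read x: {}
The reachable set is empty and stays empty for the remaining 9 symbols.
Final reachable set {} has 0 states.

0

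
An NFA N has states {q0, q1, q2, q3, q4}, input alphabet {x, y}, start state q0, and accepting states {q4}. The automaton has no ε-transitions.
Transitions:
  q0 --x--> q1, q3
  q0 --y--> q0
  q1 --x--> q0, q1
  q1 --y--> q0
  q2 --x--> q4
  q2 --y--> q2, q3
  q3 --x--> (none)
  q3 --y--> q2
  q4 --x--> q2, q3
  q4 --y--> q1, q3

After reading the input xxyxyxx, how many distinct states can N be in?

Start: {q0}
read x: {q1, q3}
read x: {q0, q1}
read y: {q0}
read x: {q1, q3}
read y: {q0, q2}
read x: {q1, q3, q4}
read x: {q0, q1, q2, q3}
Final reachable set {q0, q1, q2, q3} has 4 states.

4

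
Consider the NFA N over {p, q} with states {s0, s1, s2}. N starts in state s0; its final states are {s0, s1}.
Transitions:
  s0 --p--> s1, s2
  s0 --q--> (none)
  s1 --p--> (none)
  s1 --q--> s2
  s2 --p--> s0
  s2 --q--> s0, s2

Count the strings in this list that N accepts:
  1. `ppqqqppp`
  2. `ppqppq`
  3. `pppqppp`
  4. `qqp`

1

`ppqqqppp`: rejected
`ppqppq`: rejected
`pppqppp`: accepted
`qqp`: rejected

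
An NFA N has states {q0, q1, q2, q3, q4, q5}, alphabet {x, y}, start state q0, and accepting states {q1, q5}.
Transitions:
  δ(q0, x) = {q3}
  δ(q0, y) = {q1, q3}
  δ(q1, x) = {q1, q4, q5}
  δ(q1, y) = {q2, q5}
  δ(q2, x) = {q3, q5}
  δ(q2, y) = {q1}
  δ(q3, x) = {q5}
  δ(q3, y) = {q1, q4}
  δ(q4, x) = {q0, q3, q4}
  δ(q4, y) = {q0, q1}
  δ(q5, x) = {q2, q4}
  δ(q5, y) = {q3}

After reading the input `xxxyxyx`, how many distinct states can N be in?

Start: {q0}
read x: {q3}
read x: {q5}
read x: {q2, q4}
read y: {q0, q1}
read x: {q1, q3, q4, q5}
read y: {q0, q1, q2, q3, q4, q5}
read x: {q0, q1, q2, q3, q4, q5}
Final reachable set {q0, q1, q2, q3, q4, q5} has 6 states.

6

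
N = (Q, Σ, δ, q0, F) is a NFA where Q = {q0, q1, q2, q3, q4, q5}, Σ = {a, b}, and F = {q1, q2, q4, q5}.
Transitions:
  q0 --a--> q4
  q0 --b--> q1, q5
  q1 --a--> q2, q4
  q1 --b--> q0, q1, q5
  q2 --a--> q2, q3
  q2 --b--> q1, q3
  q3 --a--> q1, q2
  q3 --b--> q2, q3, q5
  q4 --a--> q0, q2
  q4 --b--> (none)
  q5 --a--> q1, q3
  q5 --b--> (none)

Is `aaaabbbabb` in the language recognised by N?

Start: {q0}
read a: {q4}
read a: {q0, q2}
read a: {q2, q3, q4}
read a: {q0, q1, q2, q3}
read b: {q0, q1, q2, q3, q5}
read b: {q0, q1, q2, q3, q5}
read b: {q0, q1, q2, q3, q5}
read a: {q1, q2, q3, q4}
read b: {q0, q1, q2, q3, q5}
read b: {q0, q1, q2, q3, q5}
Reachable ∩ accepting = {q1, q2, q5} — nonempty.

accepted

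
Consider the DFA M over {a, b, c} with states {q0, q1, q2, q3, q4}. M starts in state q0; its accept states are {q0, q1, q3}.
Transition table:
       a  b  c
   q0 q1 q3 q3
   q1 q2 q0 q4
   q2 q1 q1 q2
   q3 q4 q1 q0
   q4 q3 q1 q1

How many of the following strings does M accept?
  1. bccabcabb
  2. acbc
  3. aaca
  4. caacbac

3

bccabcabb: accepted
acbc: rejected
aaca: accepted
caacbac: accepted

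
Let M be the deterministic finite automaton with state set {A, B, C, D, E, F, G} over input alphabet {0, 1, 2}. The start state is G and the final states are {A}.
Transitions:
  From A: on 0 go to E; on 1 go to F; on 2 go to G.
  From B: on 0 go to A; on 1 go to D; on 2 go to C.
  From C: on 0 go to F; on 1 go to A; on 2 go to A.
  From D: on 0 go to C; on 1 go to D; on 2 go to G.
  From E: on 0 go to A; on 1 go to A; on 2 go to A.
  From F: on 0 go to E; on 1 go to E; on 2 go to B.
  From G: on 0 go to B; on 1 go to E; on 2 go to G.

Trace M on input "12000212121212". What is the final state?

G --1--> E
E --2--> A
A --0--> E
E --0--> A
A --0--> E
E --2--> A
A --1--> F
F --2--> B
B --1--> D
D --2--> G
G --1--> E
E --2--> A
A --1--> F
F --2--> B

B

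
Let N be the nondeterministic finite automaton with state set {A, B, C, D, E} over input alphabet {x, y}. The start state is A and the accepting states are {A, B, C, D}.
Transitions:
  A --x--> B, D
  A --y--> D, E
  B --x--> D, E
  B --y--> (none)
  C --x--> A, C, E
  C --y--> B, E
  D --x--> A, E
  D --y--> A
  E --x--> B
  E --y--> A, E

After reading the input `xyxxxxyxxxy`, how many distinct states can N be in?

Start: {A}
read x: {B, D}
read y: {A}
read x: {B, D}
read x: {A, D, E}
read x: {A, B, D, E}
read x: {A, B, D, E}
read y: {A, D, E}
read x: {A, B, D, E}
read x: {A, B, D, E}
read x: {A, B, D, E}
read y: {A, D, E}
Final reachable set {A, D, E} has 3 states.

3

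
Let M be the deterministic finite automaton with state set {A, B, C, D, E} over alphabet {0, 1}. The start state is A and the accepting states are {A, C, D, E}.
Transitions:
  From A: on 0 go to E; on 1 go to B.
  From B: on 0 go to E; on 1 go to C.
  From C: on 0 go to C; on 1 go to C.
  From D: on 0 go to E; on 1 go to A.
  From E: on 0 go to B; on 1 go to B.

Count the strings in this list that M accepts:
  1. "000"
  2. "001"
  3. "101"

2

"000": accepted
"001": accepted
"101": rejected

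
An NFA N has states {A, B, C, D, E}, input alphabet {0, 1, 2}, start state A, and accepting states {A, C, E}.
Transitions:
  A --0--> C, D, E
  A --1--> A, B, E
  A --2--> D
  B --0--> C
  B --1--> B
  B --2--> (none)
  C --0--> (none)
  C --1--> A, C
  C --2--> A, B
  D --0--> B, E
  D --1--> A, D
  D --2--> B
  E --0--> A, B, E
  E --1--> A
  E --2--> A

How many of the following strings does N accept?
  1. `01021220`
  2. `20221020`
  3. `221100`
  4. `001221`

`01021220`: accepted
`20221020`: accepted
`221100`: rejected
`001221`: accepted

3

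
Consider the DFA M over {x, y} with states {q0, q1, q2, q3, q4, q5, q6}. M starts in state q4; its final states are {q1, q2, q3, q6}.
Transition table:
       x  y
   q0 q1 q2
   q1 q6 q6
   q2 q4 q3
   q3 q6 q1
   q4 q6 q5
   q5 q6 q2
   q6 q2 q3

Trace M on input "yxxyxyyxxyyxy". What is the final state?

q3

q4 --y--> q5
q5 --x--> q6
q6 --x--> q2
q2 --y--> q3
q3 --x--> q6
q6 --y--> q3
q3 --y--> q1
q1 --x--> q6
q6 --x--> q2
q2 --y--> q3
q3 --y--> q1
q1 --x--> q6
q6 --y--> q3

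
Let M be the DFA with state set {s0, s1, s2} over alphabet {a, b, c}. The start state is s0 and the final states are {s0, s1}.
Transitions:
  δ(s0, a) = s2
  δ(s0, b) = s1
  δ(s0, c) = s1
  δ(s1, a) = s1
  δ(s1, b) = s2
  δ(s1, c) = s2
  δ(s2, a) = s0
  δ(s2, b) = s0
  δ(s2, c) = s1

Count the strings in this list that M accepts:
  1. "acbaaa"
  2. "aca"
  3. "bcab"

"acbaaa": accepted
"aca": accepted
"bcab": accepted

3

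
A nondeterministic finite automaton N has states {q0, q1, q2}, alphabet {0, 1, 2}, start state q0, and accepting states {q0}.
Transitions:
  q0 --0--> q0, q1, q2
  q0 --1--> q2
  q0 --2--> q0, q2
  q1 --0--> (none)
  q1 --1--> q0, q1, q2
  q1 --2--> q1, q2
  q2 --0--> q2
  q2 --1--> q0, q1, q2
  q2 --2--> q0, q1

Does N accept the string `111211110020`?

Start: {q0}
read 1: {q2}
read 1: {q0, q1, q2}
read 1: {q0, q1, q2}
read 2: {q0, q1, q2}
read 1: {q0, q1, q2}
read 1: {q0, q1, q2}
read 1: {q0, q1, q2}
read 1: {q0, q1, q2}
read 0: {q0, q1, q2}
read 0: {q0, q1, q2}
read 2: {q0, q1, q2}
read 0: {q0, q1, q2}
Reachable ∩ accepting = {q0} — nonempty.

accepted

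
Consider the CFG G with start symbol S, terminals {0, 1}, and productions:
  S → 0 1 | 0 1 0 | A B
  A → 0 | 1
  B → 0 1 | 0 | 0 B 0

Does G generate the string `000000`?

S ⇒ AB ⇒ 0B ⇒ 00B0 ⇒ 000B00 ⇒ 000000

yes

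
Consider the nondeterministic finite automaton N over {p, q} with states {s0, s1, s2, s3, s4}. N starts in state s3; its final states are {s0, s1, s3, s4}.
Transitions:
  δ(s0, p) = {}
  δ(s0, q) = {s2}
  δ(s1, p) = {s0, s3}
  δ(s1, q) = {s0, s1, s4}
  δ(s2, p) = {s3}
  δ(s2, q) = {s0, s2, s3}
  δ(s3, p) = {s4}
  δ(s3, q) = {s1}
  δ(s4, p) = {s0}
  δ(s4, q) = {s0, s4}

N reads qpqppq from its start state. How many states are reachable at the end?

2

Start: {s3}
read q: {s1}
read p: {s0, s3}
read q: {s1, s2}
read p: {s0, s3}
read p: {s4}
read q: {s0, s4}
Final reachable set {s0, s4} has 2 states.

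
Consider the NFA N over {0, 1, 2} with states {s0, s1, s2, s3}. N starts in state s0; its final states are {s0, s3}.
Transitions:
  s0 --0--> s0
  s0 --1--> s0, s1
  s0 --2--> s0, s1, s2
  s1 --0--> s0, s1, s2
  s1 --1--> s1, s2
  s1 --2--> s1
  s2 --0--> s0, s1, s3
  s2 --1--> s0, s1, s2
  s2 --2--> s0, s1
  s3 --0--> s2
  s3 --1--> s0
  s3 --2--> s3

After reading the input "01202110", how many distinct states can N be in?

Start: {s0}
read 0: {s0}
read 1: {s0, s1}
read 2: {s0, s1, s2}
read 0: {s0, s1, s2, s3}
read 2: {s0, s1, s2, s3}
read 1: {s0, s1, s2}
read 1: {s0, s1, s2}
read 0: {s0, s1, s2, s3}
Final reachable set {s0, s1, s2, s3} has 4 states.

4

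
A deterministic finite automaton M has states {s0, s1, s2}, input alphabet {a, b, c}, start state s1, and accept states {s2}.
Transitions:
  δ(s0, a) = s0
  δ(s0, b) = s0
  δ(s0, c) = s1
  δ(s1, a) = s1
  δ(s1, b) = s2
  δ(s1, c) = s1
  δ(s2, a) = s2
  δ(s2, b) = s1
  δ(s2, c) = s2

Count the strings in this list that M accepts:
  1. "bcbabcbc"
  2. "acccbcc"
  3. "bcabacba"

2

"bcbabcbc": rejected
"acccbcc": accepted
"bcabacba": accepted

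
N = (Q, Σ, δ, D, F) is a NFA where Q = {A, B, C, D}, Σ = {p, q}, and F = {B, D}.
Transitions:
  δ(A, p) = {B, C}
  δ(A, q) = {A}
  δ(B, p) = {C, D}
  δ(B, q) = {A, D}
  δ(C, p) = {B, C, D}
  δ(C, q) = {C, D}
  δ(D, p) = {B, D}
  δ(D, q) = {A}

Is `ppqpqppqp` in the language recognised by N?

accepted

Start: {D}
read p: {B, D}
read p: {B, C, D}
read q: {A, C, D}
read p: {B, C, D}
read q: {A, C, D}
read p: {B, C, D}
read p: {B, C, D}
read q: {A, C, D}
read p: {B, C, D}
Reachable ∩ accepting = {B, D} — nonempty.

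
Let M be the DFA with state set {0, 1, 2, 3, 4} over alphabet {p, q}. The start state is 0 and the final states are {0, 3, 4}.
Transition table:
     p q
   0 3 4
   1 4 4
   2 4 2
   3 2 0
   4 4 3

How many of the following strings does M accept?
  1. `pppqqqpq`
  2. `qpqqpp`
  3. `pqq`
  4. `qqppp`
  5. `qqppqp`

`pppqqqpq`: accepted
`qpqqpp`: rejected
`pqq`: accepted
`qqppp`: accepted
`qqppqp`: rejected

3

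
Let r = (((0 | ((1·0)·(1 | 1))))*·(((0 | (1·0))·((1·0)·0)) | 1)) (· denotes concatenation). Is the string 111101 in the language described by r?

no

No split of 111101 into u·v has ((0|((1·0)·(1|1))))* matching u and (((0|(1·0))·((1·0)·0))|1) matching v.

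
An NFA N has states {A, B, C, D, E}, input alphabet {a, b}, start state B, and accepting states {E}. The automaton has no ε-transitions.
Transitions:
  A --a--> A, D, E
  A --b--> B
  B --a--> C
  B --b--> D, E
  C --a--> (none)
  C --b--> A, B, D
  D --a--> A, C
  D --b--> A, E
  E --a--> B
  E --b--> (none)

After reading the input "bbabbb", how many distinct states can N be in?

4

Start: {B}
read b: {D, E}
read b: {A, E}
read a: {A, B, D, E}
read b: {A, B, D, E}
read b: {A, B, D, E}
read b: {A, B, D, E}
Final reachable set {A, B, D, E} has 4 states.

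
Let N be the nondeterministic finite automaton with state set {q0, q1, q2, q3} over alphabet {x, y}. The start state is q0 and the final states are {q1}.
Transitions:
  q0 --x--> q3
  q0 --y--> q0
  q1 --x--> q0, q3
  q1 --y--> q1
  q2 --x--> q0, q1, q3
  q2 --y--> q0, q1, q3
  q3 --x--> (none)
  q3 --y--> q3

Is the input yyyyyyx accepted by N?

rejected

Start: {q0}
read y: {q0}
read y: {q0}
read y: {q0}
read y: {q0}
read y: {q0}
read y: {q0}
read x: {q3}
Reachable ∩ accepting = {} — empty.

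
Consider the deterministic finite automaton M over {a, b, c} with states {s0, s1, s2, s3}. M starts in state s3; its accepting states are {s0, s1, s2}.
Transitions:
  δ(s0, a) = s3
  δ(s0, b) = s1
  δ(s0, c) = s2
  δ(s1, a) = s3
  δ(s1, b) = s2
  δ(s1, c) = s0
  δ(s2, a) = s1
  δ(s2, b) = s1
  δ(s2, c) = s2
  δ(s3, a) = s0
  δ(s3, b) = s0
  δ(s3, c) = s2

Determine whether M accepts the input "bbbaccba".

rejected

s3 --b--> s0
s0 --b--> s1
s1 --b--> s2
s2 --a--> s1
s1 --c--> s0
s0 --c--> s2
s2 --b--> s1
s1 --a--> s3
End in state s3, which is not an accepting state.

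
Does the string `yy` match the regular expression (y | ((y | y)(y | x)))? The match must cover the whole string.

The right alternative ((y|y)(y|x)) matches yy.

yes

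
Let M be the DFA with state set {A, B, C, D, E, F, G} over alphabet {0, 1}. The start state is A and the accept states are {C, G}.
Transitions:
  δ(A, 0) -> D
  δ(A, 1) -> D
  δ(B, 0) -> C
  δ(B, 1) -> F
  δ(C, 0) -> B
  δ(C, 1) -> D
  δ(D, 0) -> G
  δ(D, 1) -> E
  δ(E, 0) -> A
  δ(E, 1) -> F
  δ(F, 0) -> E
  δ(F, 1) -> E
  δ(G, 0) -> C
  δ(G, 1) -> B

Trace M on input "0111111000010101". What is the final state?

B

A --0--> D
D --1--> E
E --1--> F
F --1--> E
E --1--> F
F --1--> E
E --1--> F
F --0--> E
E --0--> A
A --0--> D
D --0--> G
G --1--> B
B --0--> C
C --1--> D
D --0--> G
G --1--> B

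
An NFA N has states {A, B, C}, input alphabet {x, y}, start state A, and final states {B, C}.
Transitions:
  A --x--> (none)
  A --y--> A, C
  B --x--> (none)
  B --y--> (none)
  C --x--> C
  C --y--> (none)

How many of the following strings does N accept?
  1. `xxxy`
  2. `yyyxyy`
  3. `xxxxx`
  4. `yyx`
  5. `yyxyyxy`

`xxxy`: rejected
`yyyxyy`: rejected
`xxxxx`: rejected
`yyx`: accepted
`yyxyyxy`: rejected

1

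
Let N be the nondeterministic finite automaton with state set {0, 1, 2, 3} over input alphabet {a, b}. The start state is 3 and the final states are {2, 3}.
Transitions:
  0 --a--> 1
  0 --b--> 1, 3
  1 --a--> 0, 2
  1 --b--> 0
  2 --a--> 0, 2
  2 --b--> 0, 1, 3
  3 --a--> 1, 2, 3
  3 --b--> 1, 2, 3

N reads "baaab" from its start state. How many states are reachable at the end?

Start: {3}
read b: {1, 2, 3}
read a: {0, 1, 2, 3}
read a: {0, 1, 2, 3}
read a: {0, 1, 2, 3}
read b: {0, 1, 2, 3}
Final reachable set {0, 1, 2, 3} has 4 states.

4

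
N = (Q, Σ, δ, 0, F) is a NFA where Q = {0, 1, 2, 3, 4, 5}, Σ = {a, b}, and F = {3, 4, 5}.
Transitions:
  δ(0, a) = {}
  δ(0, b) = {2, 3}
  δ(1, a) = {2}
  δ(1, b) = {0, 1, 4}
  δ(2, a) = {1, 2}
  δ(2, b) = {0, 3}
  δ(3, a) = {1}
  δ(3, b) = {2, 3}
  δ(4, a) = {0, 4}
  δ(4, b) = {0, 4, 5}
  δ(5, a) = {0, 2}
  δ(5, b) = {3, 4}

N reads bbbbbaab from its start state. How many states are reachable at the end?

4

Start: {0}
read b: {2, 3}
read b: {0, 2, 3}
read b: {0, 2, 3}
read b: {0, 2, 3}
read b: {0, 2, 3}
read a: {1, 2}
read a: {1, 2}
read b: {0, 1, 3, 4}
Final reachable set {0, 1, 3, 4} has 4 states.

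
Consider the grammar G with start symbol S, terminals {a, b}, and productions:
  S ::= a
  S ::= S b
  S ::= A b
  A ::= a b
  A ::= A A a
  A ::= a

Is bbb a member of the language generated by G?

no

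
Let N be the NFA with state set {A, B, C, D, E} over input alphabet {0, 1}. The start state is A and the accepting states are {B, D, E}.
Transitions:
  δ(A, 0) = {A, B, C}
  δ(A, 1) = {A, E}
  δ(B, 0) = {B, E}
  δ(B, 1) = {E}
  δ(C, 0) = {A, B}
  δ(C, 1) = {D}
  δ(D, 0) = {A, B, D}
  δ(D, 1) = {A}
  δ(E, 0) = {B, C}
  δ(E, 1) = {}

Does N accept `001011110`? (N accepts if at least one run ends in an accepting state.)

accepted

Start: {A}
read 0: {A, B, C}
read 0: {A, B, C, E}
read 1: {A, D, E}
read 0: {A, B, C, D}
read 1: {A, D, E}
read 1: {A, E}
read 1: {A, E}
read 1: {A, E}
read 0: {A, B, C}
Reachable ∩ accepting = {B} — nonempty.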